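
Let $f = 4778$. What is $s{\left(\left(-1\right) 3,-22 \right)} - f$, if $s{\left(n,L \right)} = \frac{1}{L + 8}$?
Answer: $- \frac{66893}{14} \approx -4778.1$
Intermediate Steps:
$s{\left(n,L \right)} = \frac{1}{8 + L}$
$s{\left(\left(-1\right) 3,-22 \right)} - f = \frac{1}{8 - 22} - 4778 = \frac{1}{-14} - 4778 = - \frac{1}{14} - 4778 = - \frac{66893}{14}$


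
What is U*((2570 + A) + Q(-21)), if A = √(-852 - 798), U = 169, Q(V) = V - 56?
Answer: 421317 + 845*I*√66 ≈ 4.2132e+5 + 6864.8*I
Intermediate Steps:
Q(V) = -56 + V
A = 5*I*√66 (A = √(-1650) = 5*I*√66 ≈ 40.62*I)
U*((2570 + A) + Q(-21)) = 169*((2570 + 5*I*√66) + (-56 - 21)) = 169*((2570 + 5*I*√66) - 77) = 169*(2493 + 5*I*√66) = 421317 + 845*I*√66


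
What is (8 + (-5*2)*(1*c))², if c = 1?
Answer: 4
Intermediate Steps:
(8 + (-5*2)*(1*c))² = (8 + (-5*2)*(1*1))² = (8 - 10*1)² = (8 - 10)² = (-2)² = 4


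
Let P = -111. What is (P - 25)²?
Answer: 18496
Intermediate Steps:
(P - 25)² = (-111 - 25)² = (-136)² = 18496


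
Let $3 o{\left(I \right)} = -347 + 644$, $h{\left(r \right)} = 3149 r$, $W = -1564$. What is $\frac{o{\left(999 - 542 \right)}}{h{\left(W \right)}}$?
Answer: $- \frac{99}{4925036} \approx -2.0101 \cdot 10^{-5}$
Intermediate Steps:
$o{\left(I \right)} = 99$ ($o{\left(I \right)} = \frac{-347 + 644}{3} = \frac{1}{3} \cdot 297 = 99$)
$\frac{o{\left(999 - 542 \right)}}{h{\left(W \right)}} = \frac{99}{3149 \left(-1564\right)} = \frac{99}{-4925036} = 99 \left(- \frac{1}{4925036}\right) = - \frac{99}{4925036}$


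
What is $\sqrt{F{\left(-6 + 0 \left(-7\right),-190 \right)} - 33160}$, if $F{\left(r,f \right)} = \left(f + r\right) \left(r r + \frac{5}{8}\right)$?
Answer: $\frac{i \sqrt{161354}}{2} \approx 200.84 i$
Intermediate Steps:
$F{\left(r,f \right)} = \left(\frac{5}{8} + r^{2}\right) \left(f + r\right)$ ($F{\left(r,f \right)} = \left(f + r\right) \left(r^{2} + 5 \cdot \frac{1}{8}\right) = \left(f + r\right) \left(r^{2} + \frac{5}{8}\right) = \left(f + r\right) \left(\frac{5}{8} + r^{2}\right) = \left(\frac{5}{8} + r^{2}\right) \left(f + r\right)$)
$\sqrt{F{\left(-6 + 0 \left(-7\right),-190 \right)} - 33160} = \sqrt{\left(\left(-6 + 0 \left(-7\right)\right)^{3} + \frac{5}{8} \left(-190\right) + \frac{5 \left(-6 + 0 \left(-7\right)\right)}{8} - 190 \left(-6 + 0 \left(-7\right)\right)^{2}\right) - 33160} = \sqrt{\left(\left(-6 + 0\right)^{3} - \frac{475}{4} + \frac{5 \left(-6 + 0\right)}{8} - 190 \left(-6 + 0\right)^{2}\right) - 33160} = \sqrt{\left(\left(-6\right)^{3} - \frac{475}{4} + \frac{5}{8} \left(-6\right) - 190 \left(-6\right)^{2}\right) - 33160} = \sqrt{\left(-216 - \frac{475}{4} - \frac{15}{4} - 6840\right) - 33160} = \sqrt{- \frac{14357}{2} - 33160} = \sqrt{- \frac{80677}{2}} = \frac{i \sqrt{161354}}{2}$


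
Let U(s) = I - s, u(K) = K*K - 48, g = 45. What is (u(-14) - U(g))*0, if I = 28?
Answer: 0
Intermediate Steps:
u(K) = -48 + K² (u(K) = K² - 48 = -48 + K²)
U(s) = 28 - s
(u(-14) - U(g))*0 = ((-48 + (-14)²) - (28 - 1*45))*0 = ((-48 + 196) - (28 - 45))*0 = (148 - 1*(-17))*0 = (148 + 17)*0 = 165*0 = 0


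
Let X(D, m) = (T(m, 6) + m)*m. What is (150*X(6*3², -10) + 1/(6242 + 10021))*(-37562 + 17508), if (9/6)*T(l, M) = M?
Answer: -2935243838054/16263 ≈ -1.8049e+8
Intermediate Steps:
T(l, M) = 2*M/3
X(D, m) = m*(4 + m) (X(D, m) = ((⅔)*6 + m)*m = (4 + m)*m = m*(4 + m))
(150*X(6*3², -10) + 1/(6242 + 10021))*(-37562 + 17508) = (150*(-10*(4 - 10)) + 1/(6242 + 10021))*(-37562 + 17508) = (150*(-10*(-6)) + 1/16263)*(-20054) = (150*60 + 1/16263)*(-20054) = (9000 + 1/16263)*(-20054) = (146367001/16263)*(-20054) = -2935243838054/16263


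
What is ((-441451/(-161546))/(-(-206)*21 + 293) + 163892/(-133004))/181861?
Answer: -30558594360501/4512201203462528114 ≈ -6.7724e-6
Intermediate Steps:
((-441451/(-161546))/(-(-206)*21 + 293) + 163892/(-133004))/181861 = ((-441451*(-1/161546))/(-206*(-21) + 293) + 163892*(-1/133004))*(1/181861) = (441451/(161546*(4326 + 293)) - 40973/33251)*(1/181861) = ((441451/161546)/4619 - 40973/33251)*(1/181861) = ((441451/161546)*(1/4619) - 40973/33251)*(1/181861) = (441451/746180974 - 40973/33251)*(1/181861) = -30558594360501/24811263566474*1/181861 = -30558594360501/4512201203462528114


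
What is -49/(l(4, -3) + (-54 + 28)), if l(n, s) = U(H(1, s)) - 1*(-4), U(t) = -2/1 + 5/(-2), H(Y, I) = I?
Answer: 98/53 ≈ 1.8491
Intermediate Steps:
U(t) = -9/2 (U(t) = -2*1 + 5*(-½) = -2 - 5/2 = -9/2)
l(n, s) = -½ (l(n, s) = -9/2 - 1*(-4) = -9/2 + 4 = -½)
-49/(l(4, -3) + (-54 + 28)) = -49/(-½ + (-54 + 28)) = -49/(-½ - 26) = -49/(-53/2) = -2/53*(-49) = 98/53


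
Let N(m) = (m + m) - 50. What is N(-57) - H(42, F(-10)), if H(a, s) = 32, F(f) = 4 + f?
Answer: -196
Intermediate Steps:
N(m) = -50 + 2*m (N(m) = 2*m - 50 = -50 + 2*m)
N(-57) - H(42, F(-10)) = (-50 + 2*(-57)) - 1*32 = (-50 - 114) - 32 = -164 - 32 = -196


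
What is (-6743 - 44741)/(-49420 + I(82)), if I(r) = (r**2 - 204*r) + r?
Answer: 25742/29671 ≈ 0.86758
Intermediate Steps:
I(r) = r**2 - 203*r
(-6743 - 44741)/(-49420 + I(82)) = (-6743 - 44741)/(-49420 + 82*(-203 + 82)) = -51484/(-49420 + 82*(-121)) = -51484/(-49420 - 9922) = -51484/(-59342) = -51484*(-1/59342) = 25742/29671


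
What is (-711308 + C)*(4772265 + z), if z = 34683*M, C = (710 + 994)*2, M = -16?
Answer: -2985452862300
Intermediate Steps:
C = 3408 (C = 1704*2 = 3408)
z = -554928 (z = 34683*(-16) = -554928)
(-711308 + C)*(4772265 + z) = (-711308 + 3408)*(4772265 - 554928) = -707900*4217337 = -2985452862300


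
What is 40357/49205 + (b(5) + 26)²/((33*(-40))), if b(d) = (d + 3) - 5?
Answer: 2377967/12990120 ≈ 0.18306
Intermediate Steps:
b(d) = -2 + d (b(d) = (3 + d) - 5 = -2 + d)
40357/49205 + (b(5) + 26)²/((33*(-40))) = 40357/49205 + ((-2 + 5) + 26)²/((33*(-40))) = 40357*(1/49205) + (3 + 26)²/(-1320) = 40357/49205 + 29²*(-1/1320) = 40357/49205 + 841*(-1/1320) = 40357/49205 - 841/1320 = 2377967/12990120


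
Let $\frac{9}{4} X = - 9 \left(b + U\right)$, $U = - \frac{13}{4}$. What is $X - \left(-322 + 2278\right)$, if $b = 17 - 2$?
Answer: $-2003$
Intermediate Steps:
$U = - \frac{13}{4}$ ($U = \left(-13\right) \frac{1}{4} = - \frac{13}{4} \approx -3.25$)
$b = 15$
$X = -47$ ($X = \frac{4 \left(- 9 \left(15 - \frac{13}{4}\right)\right)}{9} = \frac{4 \left(\left(-9\right) \frac{47}{4}\right)}{9} = \frac{4}{9} \left(- \frac{423}{4}\right) = -47$)
$X - \left(-322 + 2278\right) = -47 - \left(-322 + 2278\right) = -47 - 1956 = -2003$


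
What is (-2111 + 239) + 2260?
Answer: 388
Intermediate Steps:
(-2111 + 239) + 2260 = -1872 + 2260 = 388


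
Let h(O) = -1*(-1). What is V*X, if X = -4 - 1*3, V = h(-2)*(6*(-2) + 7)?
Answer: 35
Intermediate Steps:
h(O) = 1
V = -5 (V = 1*(6*(-2) + 7) = 1*(-12 + 7) = 1*(-5) = -5)
X = -7 (X = -4 - 3 = -7)
V*X = -5*(-7) = 35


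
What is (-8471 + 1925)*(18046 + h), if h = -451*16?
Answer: -70893180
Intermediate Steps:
h = -7216
(-8471 + 1925)*(18046 + h) = (-8471 + 1925)*(18046 - 7216) = -6546*10830 = -70893180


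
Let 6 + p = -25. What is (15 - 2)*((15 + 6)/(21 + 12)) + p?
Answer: -250/11 ≈ -22.727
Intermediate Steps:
p = -31 (p = -6 - 25 = -31)
(15 - 2)*((15 + 6)/(21 + 12)) + p = (15 - 2)*((15 + 6)/(21 + 12)) - 31 = 13*(21/33) - 31 = 13*(21*(1/33)) - 31 = 13*(7/11) - 31 = 91/11 - 31 = -250/11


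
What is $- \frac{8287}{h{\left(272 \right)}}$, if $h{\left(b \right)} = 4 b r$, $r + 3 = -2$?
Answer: $\frac{8287}{5440} \approx 1.5233$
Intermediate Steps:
$r = -5$ ($r = -3 - 2 = -5$)
$h{\left(b \right)} = - 20 b$ ($h{\left(b \right)} = 4 b \left(-5\right) = - 20 b$)
$- \frac{8287}{h{\left(272 \right)}} = - \frac{8287}{\left(-20\right) 272} = - \frac{8287}{-5440} = \left(-8287\right) \left(- \frac{1}{5440}\right) = \frac{8287}{5440}$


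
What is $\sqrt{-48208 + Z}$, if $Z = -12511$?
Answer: $i \sqrt{60719} \approx 246.41 i$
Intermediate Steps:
$\sqrt{-48208 + Z} = \sqrt{-48208 - 12511} = \sqrt{-60719} = i \sqrt{60719}$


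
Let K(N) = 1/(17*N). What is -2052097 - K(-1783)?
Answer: -62201112166/30311 ≈ -2.0521e+6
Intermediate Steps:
K(N) = 1/(17*N)
-2052097 - K(-1783) = -2052097 - 1/(17*(-1783)) = -2052097 - (-1)/(17*1783) = -2052097 - 1*(-1/30311) = -2052097 + 1/30311 = -62201112166/30311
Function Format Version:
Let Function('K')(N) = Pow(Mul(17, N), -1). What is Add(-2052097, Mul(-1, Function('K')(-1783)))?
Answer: Rational(-62201112166, 30311) ≈ -2.0521e+6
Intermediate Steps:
Function('K')(N) = Mul(Rational(1, 17), Pow(N, -1))
Add(-2052097, Mul(-1, Function('K')(-1783))) = Add(-2052097, Mul(-1, Mul(Rational(1, 17), Pow(-1783, -1)))) = Add(-2052097, Mul(-1, Mul(Rational(1, 17), Rational(-1, 1783)))) = Add(-2052097, Mul(-1, Rational(-1, 30311))) = Add(-2052097, Rational(1, 30311)) = Rational(-62201112166, 30311)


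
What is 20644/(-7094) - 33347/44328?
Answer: -575835425/157231416 ≈ -3.6623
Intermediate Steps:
20644/(-7094) - 33347/44328 = 20644*(-1/7094) - 33347*1/44328 = -10322/3547 - 33347/44328 = -575835425/157231416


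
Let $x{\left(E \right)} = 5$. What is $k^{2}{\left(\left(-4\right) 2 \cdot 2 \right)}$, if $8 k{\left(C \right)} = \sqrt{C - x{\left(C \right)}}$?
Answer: $- \frac{21}{64} \approx -0.32813$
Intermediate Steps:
$k{\left(C \right)} = \frac{\sqrt{-5 + C}}{8}$ ($k{\left(C \right)} = \frac{\sqrt{C - 5}}{8} = \frac{\sqrt{-5 + C}}{8}$)
$k^{2}{\left(\left(-4\right) 2 \cdot 2 \right)} = \left(\frac{\sqrt{-5 + \left(-4\right) 2 \cdot 2}}{8}\right)^{2} = \left(\frac{\sqrt{-5 - 16}}{8}\right)^{2} = \left(\frac{\sqrt{-21}}{8}\right)^{2} = \left(\frac{i \sqrt{21}}{8}\right)^{2} = - \frac{21}{64}$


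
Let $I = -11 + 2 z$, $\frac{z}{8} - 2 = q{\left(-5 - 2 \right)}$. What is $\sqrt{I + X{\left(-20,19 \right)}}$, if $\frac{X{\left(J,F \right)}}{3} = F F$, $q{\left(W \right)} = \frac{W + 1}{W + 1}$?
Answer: $4 \sqrt{70} \approx 33.466$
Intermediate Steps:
$q{\left(W \right)} = 1$ ($q{\left(W \right)} = \frac{1 + W}{1 + W} = 1$)
$z = 24$ ($z = 16 + 8 \cdot 1 = 16 + 8 = 24$)
$I = 37$ ($I = -11 + 2 \cdot 24 = -11 + 48 = 37$)
$X{\left(J,F \right)} = 3 F^{2}$ ($X{\left(J,F \right)} = 3 F F = 3 F^{2}$)
$\sqrt{I + X{\left(-20,19 \right)}} = \sqrt{37 + 3 \cdot 19^{2}} = \sqrt{37 + 3 \cdot 361} = \sqrt{37 + 1083} = \sqrt{1120} = 4 \sqrt{70}$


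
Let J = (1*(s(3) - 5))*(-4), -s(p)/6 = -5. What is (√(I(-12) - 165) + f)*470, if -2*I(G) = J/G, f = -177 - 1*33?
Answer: -98700 + 235*I*√6090/3 ≈ -98700.0 + 6113.0*I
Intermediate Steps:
s(p) = 30 (s(p) = -6*(-5) = 30)
f = -210 (f = -177 - 33 = -210)
J = -100 (J = (1*(30 - 5))*(-4) = (1*25)*(-4) = 25*(-4) = -100)
I(G) = 50/G (I(G) = -(-50)/G = 50/G)
(√(I(-12) - 165) + f)*470 = (√(50/(-12) - 165) - 210)*470 = (√(50*(-1/12) - 165) - 210)*470 = (√(-25/6 - 165) - 210)*470 = (√(-1015/6) - 210)*470 = (I*√6090/6 - 210)*470 = (-210 + I*√6090/6)*470 = -98700 + 235*I*√6090/3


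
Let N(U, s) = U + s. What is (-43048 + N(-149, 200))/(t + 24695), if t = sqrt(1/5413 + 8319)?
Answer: -302504341205/173738698083 + 4526*sqrt(60937859731)/173738698083 ≈ -1.7347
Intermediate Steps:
t = 2*sqrt(60937859731)/5413 (t = sqrt(1/5413 + 8319) = sqrt(45030748/5413) = 2*sqrt(60937859731)/5413 ≈ 91.208)
(-43048 + N(-149, 200))/(t + 24695) = (-43048 + (-149 + 200))/(2*sqrt(60937859731)/5413 + 24695) = (-43048 + 51)/(24695 + 2*sqrt(60937859731)/5413) = -42997/(24695 + 2*sqrt(60937859731)/5413)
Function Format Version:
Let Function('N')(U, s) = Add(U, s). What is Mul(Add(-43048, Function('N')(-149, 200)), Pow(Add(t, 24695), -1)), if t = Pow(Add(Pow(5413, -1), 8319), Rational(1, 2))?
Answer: Add(Rational(-302504341205, 173738698083), Mul(Rational(4526, 173738698083), Pow(60937859731, Rational(1, 2)))) ≈ -1.7347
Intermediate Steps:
t = Mul(Rational(2, 5413), Pow(60937859731, Rational(1, 2))) (t = Pow(Add(Rational(1, 5413), 8319), Rational(1, 2)) = Pow(Rational(45030748, 5413), Rational(1, 2)) = Mul(Rational(2, 5413), Pow(60937859731, Rational(1, 2))) ≈ 91.208)
Mul(Add(-43048, Function('N')(-149, 200)), Pow(Add(t, 24695), -1)) = Mul(Add(-43048, Add(-149, 200)), Pow(Add(Mul(Rational(2, 5413), Pow(60937859731, Rational(1, 2))), 24695), -1)) = Mul(Add(-43048, 51), Pow(Add(24695, Mul(Rational(2, 5413), Pow(60937859731, Rational(1, 2)))), -1)) = Mul(-42997, Pow(Add(24695, Mul(Rational(2, 5413), Pow(60937859731, Rational(1, 2)))), -1))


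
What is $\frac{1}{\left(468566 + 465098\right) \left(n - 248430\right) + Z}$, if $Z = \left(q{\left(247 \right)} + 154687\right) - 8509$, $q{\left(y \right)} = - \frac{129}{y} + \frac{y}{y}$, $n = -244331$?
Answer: $- \frac{247}{113638045851004} \approx -2.1736 \cdot 10^{-12}$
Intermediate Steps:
$q{\left(y \right)} = 1 - \frac{129}{y}$ ($q{\left(y \right)} = - \frac{129}{y} + 1 = 1 - \frac{129}{y}$)
$Z = \frac{36106084}{247}$ ($Z = \left(\frac{-129 + 247}{247} + 154687\right) - 8509 = \left(\frac{1}{247} \cdot 118 + 154687\right) - 8509 = \left(\frac{118}{247} + 154687\right) - 8509 = \frac{38207807}{247} - 8509 = \frac{36106084}{247} \approx 1.4618 \cdot 10^{5}$)
$\frac{1}{\left(468566 + 465098\right) \left(n - 248430\right) + Z} = \frac{1}{\left(468566 + 465098\right) \left(-244331 - 248430\right) + \frac{36106084}{247}} = \frac{1}{933664 \left(-492761\right) + \frac{36106084}{247}} = \frac{1}{-460073206304 + \frac{36106084}{247}} = \frac{1}{- \frac{113638045851004}{247}} = - \frac{247}{113638045851004}$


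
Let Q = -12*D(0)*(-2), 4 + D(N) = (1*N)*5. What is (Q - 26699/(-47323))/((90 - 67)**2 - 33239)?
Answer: 4516309/1547935330 ≈ 0.0029176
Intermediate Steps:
D(N) = -4 + 5*N (D(N) = -4 + (1*N)*5 = -4 + N*5 = -4 + 5*N)
Q = -96 (Q = -12*(-4 + 5*0)*(-2) = -12*(-4 + 0)*(-2) = -12*(-4)*(-2) = 48*(-2) = -96)
(Q - 26699/(-47323))/((90 - 67)**2 - 33239) = (-96 - 26699/(-47323))/((90 - 67)**2 - 33239) = (-96 - 26699*(-1/47323))/(23**2 - 33239) = (-96 + 26699/47323)/(529 - 33239) = -4516309/47323/(-32710) = -4516309/47323*(-1/32710) = 4516309/1547935330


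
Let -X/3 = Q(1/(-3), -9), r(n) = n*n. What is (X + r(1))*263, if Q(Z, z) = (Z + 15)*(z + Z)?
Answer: 324805/3 ≈ 1.0827e+5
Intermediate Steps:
r(n) = n²
Q(Z, z) = (15 + Z)*(Z + z)
X = 1232/3 (X = -3*((1/(-3))² + 15/(-3) + 15*(-9) - 9/(-3)) = -3*((-⅓)² + 15*(-⅓) - 135 - ⅓*(-9)) = -3*(⅑ - 5 - 135 + 3) = -3*(-1232/9) = 1232/3 ≈ 410.67)
(X + r(1))*263 = (1232/3 + 1²)*263 = (1232/3 + 1)*263 = (1235/3)*263 = 324805/3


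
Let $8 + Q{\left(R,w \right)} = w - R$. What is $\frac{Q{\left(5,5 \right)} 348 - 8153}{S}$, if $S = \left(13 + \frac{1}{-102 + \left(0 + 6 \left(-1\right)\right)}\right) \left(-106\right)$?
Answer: $\frac{590598}{74359} \approx 7.9425$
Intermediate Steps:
$Q{\left(R,w \right)} = -8 + w - R$ ($Q{\left(R,w \right)} = -8 - \left(R - w\right) = -8 + w - R$)
$S = - \frac{74359}{54}$ ($S = \left(13 + \frac{1}{-102 + \left(0 - 6\right)}\right) \left(-106\right) = \left(13 + \frac{1}{-102 - 6}\right) \left(-106\right) = \left(13 + \frac{1}{-108}\right) \left(-106\right) = \left(13 - \frac{1}{108}\right) \left(-106\right) = \frac{1403}{108} \left(-106\right) = - \frac{74359}{54} \approx -1377.0$)
$\frac{Q{\left(5,5 \right)} 348 - 8153}{S} = \frac{\left(-8 + 5 - 5\right) 348 - 8153}{- \frac{74359}{54}} = \left(\left(-8 + 5 - 5\right) 348 + \left(-13695 + 5542\right)\right) \left(- \frac{54}{74359}\right) = \left(\left(-8\right) 348 - 8153\right) \left(- \frac{54}{74359}\right) = \left(-2784 - 8153\right) \left(- \frac{54}{74359}\right) = \left(-10937\right) \left(- \frac{54}{74359}\right) = \frac{590598}{74359}$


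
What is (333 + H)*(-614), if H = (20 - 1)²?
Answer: -426116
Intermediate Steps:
H = 361 (H = 19² = 361)
(333 + H)*(-614) = (333 + 361)*(-614) = 694*(-614) = -426116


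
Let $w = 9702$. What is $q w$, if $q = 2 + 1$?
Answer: $29106$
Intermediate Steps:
$q = 3$
$q w = 3 \cdot 9702 = 29106$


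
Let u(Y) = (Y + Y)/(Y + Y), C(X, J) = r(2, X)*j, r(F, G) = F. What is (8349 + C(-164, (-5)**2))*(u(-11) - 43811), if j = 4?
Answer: -366120170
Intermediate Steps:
C(X, J) = 8 (C(X, J) = 2*4 = 8)
u(Y) = 1 (u(Y) = (2*Y)/((2*Y)) = (2*Y)*(1/(2*Y)) = 1)
(8349 + C(-164, (-5)**2))*(u(-11) - 43811) = (8349 + 8)*(1 - 43811) = 8357*(-43810) = -366120170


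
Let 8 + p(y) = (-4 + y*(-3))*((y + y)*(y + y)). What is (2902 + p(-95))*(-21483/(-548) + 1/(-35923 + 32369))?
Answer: 193680834224449/486898 ≈ 3.9779e+8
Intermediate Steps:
p(y) = -8 + 4*y²*(-4 - 3*y) (p(y) = -8 + (-4 + y*(-3))*((y + y)*(y + y)) = -8 + (-4 - 3*y)*((2*y)*(2*y)) = -8 + (-4 - 3*y)*(4*y²) = -8 + 4*y²*(-4 - 3*y))
(2902 + p(-95))*(-21483/(-548) + 1/(-35923 + 32369)) = (2902 + (-8 - 16*(-95)² - 12*(-95)³))*(-21483/(-548) + 1/(-35923 + 32369)) = (2902 + (-8 - 16*9025 - 12*(-857375)))*(-21483*(-1/548) + 1/(-3554)) = (2902 + (-8 - 144400 + 10288500))*(21483/548 - 1/3554) = (2902 + 10144092)*(38175017/973796) = 10146994*(38175017/973796) = 193680834224449/486898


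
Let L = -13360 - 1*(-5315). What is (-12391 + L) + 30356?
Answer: 9920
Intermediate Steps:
L = -8045 (L = -13360 + 5315 = -8045)
(-12391 + L) + 30356 = (-12391 - 8045) + 30356 = -20436 + 30356 = 9920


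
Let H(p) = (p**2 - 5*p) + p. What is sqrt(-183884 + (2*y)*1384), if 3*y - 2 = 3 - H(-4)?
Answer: 2*I*sqrt(52199) ≈ 456.94*I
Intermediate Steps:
H(p) = p**2 - 4*p
y = -9 (y = 2/3 + (3 - (-4)*(-4 - 4))/3 = 2/3 + (3 - (-4)*(-8))/3 = 2/3 + (3 - 1*32)/3 = 2/3 + (3 - 32)/3 = 2/3 + (1/3)*(-29) = 2/3 - 29/3 = -9)
sqrt(-183884 + (2*y)*1384) = sqrt(-183884 + (2*(-9))*1384) = sqrt(-183884 - 18*1384) = sqrt(-183884 - 24912) = sqrt(-208796) = 2*I*sqrt(52199)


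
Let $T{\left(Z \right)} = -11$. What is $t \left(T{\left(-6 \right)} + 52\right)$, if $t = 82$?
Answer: $3362$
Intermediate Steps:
$t \left(T{\left(-6 \right)} + 52\right) = 82 \left(-11 + 52\right) = 82 \cdot 41 = 3362$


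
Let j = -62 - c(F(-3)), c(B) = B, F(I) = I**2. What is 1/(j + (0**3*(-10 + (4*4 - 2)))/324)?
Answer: -1/71 ≈ -0.014085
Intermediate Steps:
j = -71 (j = -62 - 1*(-3)**2 = -62 - 1*9 = -62 - 9 = -71)
1/(j + (0**3*(-10 + (4*4 - 2)))/324) = 1/(-71 + (0**3*(-10 + (4*4 - 2)))/324) = 1/(-71 + (0*(-10 + (16 - 2)))*(1/324)) = 1/(-71 + (0*(-10 + 14))*(1/324)) = 1/(-71 + (0*4)*(1/324)) = 1/(-71 + 0*(1/324)) = 1/(-71 + 0) = 1/(-71) = -1/71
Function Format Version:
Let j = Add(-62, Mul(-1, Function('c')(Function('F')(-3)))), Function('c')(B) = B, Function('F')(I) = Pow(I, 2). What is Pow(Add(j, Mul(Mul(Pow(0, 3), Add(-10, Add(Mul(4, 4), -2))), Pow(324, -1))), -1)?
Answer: Rational(-1, 71) ≈ -0.014085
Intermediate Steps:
j = -71 (j = Add(-62, Mul(-1, Pow(-3, 2))) = Add(-62, Mul(-1, 9)) = Add(-62, -9) = -71)
Pow(Add(j, Mul(Mul(Pow(0, 3), Add(-10, Add(Mul(4, 4), -2))), Pow(324, -1))), -1) = Pow(Add(-71, Mul(Mul(Pow(0, 3), Add(-10, Add(Mul(4, 4), -2))), Pow(324, -1))), -1) = Pow(Add(-71, Mul(Mul(0, Add(-10, Add(16, -2))), Rational(1, 324))), -1) = Pow(Add(-71, Mul(Mul(0, Add(-10, 14)), Rational(1, 324))), -1) = Pow(Add(-71, Mul(Mul(0, 4), Rational(1, 324))), -1) = Pow(Add(-71, Mul(0, Rational(1, 324))), -1) = Pow(Add(-71, 0), -1) = Pow(-71, -1) = Rational(-1, 71)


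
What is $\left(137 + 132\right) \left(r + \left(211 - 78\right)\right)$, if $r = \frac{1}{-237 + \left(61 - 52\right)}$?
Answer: $\frac{8156887}{228} \approx 35776.0$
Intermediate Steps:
$r = - \frac{1}{228}$ ($r = \frac{1}{-237 + \left(61 - 52\right)} = \frac{1}{-237 + 9} = \frac{1}{-228} = - \frac{1}{228} \approx -0.004386$)
$\left(137 + 132\right) \left(r + \left(211 - 78\right)\right) = \left(137 + 132\right) \left(- \frac{1}{228} + \left(211 - 78\right)\right) = 269 \left(- \frac{1}{228} + 133\right) = 269 \cdot \frac{30323}{228} = \frac{8156887}{228}$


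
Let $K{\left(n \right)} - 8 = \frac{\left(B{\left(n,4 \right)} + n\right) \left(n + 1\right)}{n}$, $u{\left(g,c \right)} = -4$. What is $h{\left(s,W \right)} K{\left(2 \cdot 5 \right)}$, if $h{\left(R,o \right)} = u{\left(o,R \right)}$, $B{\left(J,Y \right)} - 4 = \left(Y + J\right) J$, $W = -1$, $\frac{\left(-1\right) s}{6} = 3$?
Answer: $- \frac{3548}{5} \approx -709.6$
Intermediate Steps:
$s = -18$ ($s = \left(-6\right) 3 = -18$)
$B{\left(J,Y \right)} = 4 + J \left(J + Y\right)$ ($B{\left(J,Y \right)} = 4 + \left(Y + J\right) J = 4 + \left(J + Y\right) J = 4 + J \left(J + Y\right)$)
$h{\left(R,o \right)} = -4$
$K{\left(n \right)} = 8 + \frac{\left(1 + n\right) \left(4 + n^{2} + 5 n\right)}{n}$ ($K{\left(n \right)} = 8 + \frac{\left(\left(4 + n^{2} + n 4\right) + n\right) \left(n + 1\right)}{n} = 8 + \frac{\left(\left(4 + n^{2} + 4 n\right) + n\right) \left(1 + n\right)}{n} = 8 + \frac{\left(4 + n^{2} + 5 n\right) \left(1 + n\right)}{n} = 8 + \frac{\left(1 + n\right) \left(4 + n^{2} + 5 n\right)}{n}$)
$h{\left(s,W \right)} K{\left(2 \cdot 5 \right)} = - 4 \left(17 + \left(2 \cdot 5\right)^{2} + \frac{4}{2 \cdot 5} + 6 \cdot 2 \cdot 5\right) = - 4 \left(17 + 10^{2} + \frac{4}{10} + 6 \cdot 10\right) = - 4 \left(17 + 100 + 4 \cdot \frac{1}{10} + 60\right) = - 4 \left(17 + 100 + \frac{2}{5} + 60\right) = \left(-4\right) \frac{887}{5} = - \frac{3548}{5}$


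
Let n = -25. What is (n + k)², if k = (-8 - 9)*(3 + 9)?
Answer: 52441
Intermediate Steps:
k = -204 (k = -17*12 = -204)
(n + k)² = (-25 - 204)² = (-229)² = 52441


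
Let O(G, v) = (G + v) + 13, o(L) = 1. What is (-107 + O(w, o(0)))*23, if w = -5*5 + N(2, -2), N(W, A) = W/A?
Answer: -2737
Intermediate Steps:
w = -26 (w = -5*5 + 2/(-2) = -25 + 2*(-½) = -25 - 1 = -26)
O(G, v) = 13 + G + v
(-107 + O(w, o(0)))*23 = (-107 + (13 - 26 + 1))*23 = (-107 - 12)*23 = -119*23 = -2737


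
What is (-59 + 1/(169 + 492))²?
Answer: 1520844004/436921 ≈ 3480.8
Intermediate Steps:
(-59 + 1/(169 + 492))² = (-59 + 1/661)² = (-38998/661)² = 1520844004/436921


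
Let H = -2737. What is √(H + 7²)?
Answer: 8*I*√42 ≈ 51.846*I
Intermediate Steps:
√(H + 7²) = √(-2737 + 7²) = √(-2737 + 49) = √(-2688) = 8*I*√42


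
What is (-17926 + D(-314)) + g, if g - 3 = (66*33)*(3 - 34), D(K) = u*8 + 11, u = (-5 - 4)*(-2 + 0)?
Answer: -85286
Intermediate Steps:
u = 18 (u = -9*(-2) = 18)
D(K) = 155 (D(K) = 18*8 + 11 = 144 + 11 = 155)
g = -67515 (g = 3 + (66*33)*(3 - 34) = 3 + 2178*(-31) = 3 - 67518 = -67515)
(-17926 + D(-314)) + g = (-17926 + 155) - 67515 = -17771 - 67515 = -85286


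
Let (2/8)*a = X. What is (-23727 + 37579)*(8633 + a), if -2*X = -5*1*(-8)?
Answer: 118476156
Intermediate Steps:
X = -20 (X = -(-5*1)*(-8)/2 = -(-5)*(-8)/2 = -½*40 = -20)
a = -80 (a = 4*(-20) = -80)
(-23727 + 37579)*(8633 + a) = (-23727 + 37579)*(8633 - 80) = 13852*8553 = 118476156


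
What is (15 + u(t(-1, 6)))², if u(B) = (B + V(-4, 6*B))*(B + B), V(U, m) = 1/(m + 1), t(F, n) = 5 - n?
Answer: 7569/25 ≈ 302.76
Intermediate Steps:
V(U, m) = 1/(1 + m)
u(B) = 2*B*(B + 1/(1 + 6*B)) (u(B) = (B + 1/(1 + 6*B))*(B + B) = (B + 1/(1 + 6*B))*(2*B) = 2*B*(B + 1/(1 + 6*B)))
(15 + u(t(-1, 6)))² = (15 + 2*(5 - 1*6)*(1 + (5 - 1*6)*(1 + 6*(5 - 1*6)))/(1 + 6*(5 - 1*6)))² = (15 + 2*(5 - 6)*(1 + (5 - 6)*(1 + 6*(5 - 6)))/(1 + 6*(5 - 6)))² = (15 + 2*(-1)*(1 - (1 + 6*(-1)))/(1 + 6*(-1)))² = (15 + 2*(-1)*(1 - (1 - 6))/(1 - 6))² = (15 + 2*(-1)*(1 - 1*(-5))/(-5))² = (15 + 2*(-1)*(-⅕)*(1 + 5))² = (15 + 2*(-1)*(-⅕)*6)² = (15 + 12/5)² = (87/5)² = 7569/25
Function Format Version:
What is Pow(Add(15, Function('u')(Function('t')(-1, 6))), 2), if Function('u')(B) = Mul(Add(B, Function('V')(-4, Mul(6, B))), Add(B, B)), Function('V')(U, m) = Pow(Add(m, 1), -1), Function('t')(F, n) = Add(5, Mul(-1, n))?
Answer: Rational(7569, 25) ≈ 302.76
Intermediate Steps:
Function('V')(U, m) = Pow(Add(1, m), -1)
Function('u')(B) = Mul(2, B, Add(B, Pow(Add(1, Mul(6, B)), -1))) (Function('u')(B) = Mul(Add(B, Pow(Add(1, Mul(6, B)), -1)), Add(B, B)) = Mul(Add(B, Pow(Add(1, Mul(6, B)), -1)), Mul(2, B)) = Mul(2, B, Add(B, Pow(Add(1, Mul(6, B)), -1))))
Pow(Add(15, Function('u')(Function('t')(-1, 6))), 2) = Pow(Add(15, Mul(2, Add(5, Mul(-1, 6)), Pow(Add(1, Mul(6, Add(5, Mul(-1, 6)))), -1), Add(1, Mul(Add(5, Mul(-1, 6)), Add(1, Mul(6, Add(5, Mul(-1, 6)))))))), 2) = Pow(Add(15, Mul(2, Add(5, -6), Pow(Add(1, Mul(6, Add(5, -6))), -1), Add(1, Mul(Add(5, -6), Add(1, Mul(6, Add(5, -6))))))), 2) = Pow(Add(15, Mul(2, -1, Pow(Add(1, Mul(6, -1)), -1), Add(1, Mul(-1, Add(1, Mul(6, -1)))))), 2) = Pow(Add(15, Mul(2, -1, Pow(Add(1, -6), -1), Add(1, Mul(-1, Add(1, -6))))), 2) = Pow(Add(15, Mul(2, -1, Pow(-5, -1), Add(1, Mul(-1, -5)))), 2) = Pow(Add(15, Mul(2, -1, Rational(-1, 5), Add(1, 5))), 2) = Pow(Add(15, Mul(2, -1, Rational(-1, 5), 6)), 2) = Pow(Add(15, Rational(12, 5)), 2) = Pow(Rational(87, 5), 2) = Rational(7569, 25)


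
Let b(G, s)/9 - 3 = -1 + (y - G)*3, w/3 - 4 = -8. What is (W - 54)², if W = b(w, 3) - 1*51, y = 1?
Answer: 69696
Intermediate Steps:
w = -12 (w = 12 + 3*(-8) = 12 - 24 = -12)
b(G, s) = 45 - 27*G (b(G, s) = 27 + 9*(-1 + (1 - G)*3) = 27 + 9*(-1 + (3 - 3*G)) = 27 + 9*(2 - 3*G) = 27 + (18 - 27*G) = 45 - 27*G)
W = 318 (W = (45 - 27*(-12)) - 1*51 = (45 + 324) - 51 = 369 - 51 = 318)
(W - 54)² = (318 - 54)² = 264² = 69696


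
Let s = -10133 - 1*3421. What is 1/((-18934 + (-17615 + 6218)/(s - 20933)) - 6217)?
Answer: -34487/867371140 ≈ -3.9760e-5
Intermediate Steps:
s = -13554 (s = -10133 - 3421 = -13554)
1/((-18934 + (-17615 + 6218)/(s - 20933)) - 6217) = 1/((-18934 + (-17615 + 6218)/(-13554 - 20933)) - 6217) = 1/((-18934 - 11397/(-34487)) - 6217) = 1/((-18934 - 11397*(-1/34487)) - 6217) = 1/((-18934 + 11397/34487) - 6217) = 1/(-652965461/34487 - 6217) = 1/(-867371140/34487) = -34487/867371140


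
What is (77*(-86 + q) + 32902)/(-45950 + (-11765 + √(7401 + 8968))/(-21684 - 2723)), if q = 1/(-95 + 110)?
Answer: -2158446065588491003/3773218686471890568 + 9623118739*√16369/18866093432359452840 ≈ -0.57204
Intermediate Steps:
q = 1/15 ≈ 0.066667
(77*(-86 + q) + 32902)/(-45950 + (-11765 + √(7401 + 8968))/(-21684 - 2723)) = (77*(-86 + 1/15) + 32902)/(-45950 + (-11765 + √(7401 + 8968))/(-21684 - 2723)) = (77*(-1289/15) + 32902)/(-45950 + (-11765 + √16369)/(-24407)) = (-99253/15 + 32902)/(-45950 + (-11765 + √16369)*(-1/24407)) = 394277/(15*(-45950 + (11765/24407 - √16369/24407))) = 394277/(15*(-1121489885/24407 - √16369/24407))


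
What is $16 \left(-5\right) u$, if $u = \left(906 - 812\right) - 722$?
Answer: $50240$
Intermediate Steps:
$u = -628$ ($u = 94 - 722 = -628$)
$16 \left(-5\right) u = 16 \left(-5\right) \left(-628\right) = \left(-80\right) \left(-628\right) = 50240$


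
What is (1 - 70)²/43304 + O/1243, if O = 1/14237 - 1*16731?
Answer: -10230726679033/766333176664 ≈ -13.350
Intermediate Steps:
O = -238199246/14237 (O = 1/14237 - 16731 = -238199246/14237 ≈ -16731.)
(1 - 70)²/43304 + O/1243 = (1 - 70)²/43304 - 238199246/14237/1243 = (-69)²*(1/43304) - 238199246/14237*1/1243 = 4761*(1/43304) - 238199246/17696591 = 4761/43304 - 238199246/17696591 = -10230726679033/766333176664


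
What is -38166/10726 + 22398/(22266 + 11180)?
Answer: -259064772/89685449 ≈ -2.8886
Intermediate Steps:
-38166/10726 + 22398/(22266 + 11180) = -38166*1/10726 + 22398/33446 = -19083/5363 + 22398*(1/33446) = -19083/5363 + 11199/16723 = -259064772/89685449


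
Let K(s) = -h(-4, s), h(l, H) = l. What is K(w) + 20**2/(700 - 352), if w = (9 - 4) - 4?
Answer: 448/87 ≈ 5.1494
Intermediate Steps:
w = 1 (w = 5 - 4 = 1)
K(s) = 4 (K(s) = -1*(-4) = 4)
K(w) + 20**2/(700 - 352) = 4 + 20**2/(700 - 352) = 4 + 400/348 = 4 + (1/348)*400 = 4 + 100/87 = 448/87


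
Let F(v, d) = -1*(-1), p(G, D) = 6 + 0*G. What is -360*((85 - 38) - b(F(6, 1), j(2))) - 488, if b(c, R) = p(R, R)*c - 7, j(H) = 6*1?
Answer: -17768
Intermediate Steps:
p(G, D) = 6 (p(G, D) = 6 + 0 = 6)
j(H) = 6
F(v, d) = 1
b(c, R) = -7 + 6*c (b(c, R) = 6*c - 7 = -7 + 6*c)
-360*((85 - 38) - b(F(6, 1), j(2))) - 488 = -360*((85 - 38) - (-7 + 6*1)) - 488 = -360*(47 - (-7 + 6)) - 488 = -360*(47 - 1*(-1)) - 488 = -360*(47 + 1) - 488 = -360*48 - 488 = -17280 - 488 = -17768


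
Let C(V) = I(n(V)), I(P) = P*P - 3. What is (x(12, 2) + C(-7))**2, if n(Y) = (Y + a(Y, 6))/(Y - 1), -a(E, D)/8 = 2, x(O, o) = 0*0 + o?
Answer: 216225/4096 ≈ 52.789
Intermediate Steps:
x(O, o) = o (x(O, o) = 0 + o = o)
a(E, D) = -16 (a(E, D) = -8*2 = -16)
n(Y) = (-16 + Y)/(-1 + Y) (n(Y) = (Y - 16)/(Y - 1) = (-16 + Y)/(-1 + Y))
I(P) = -3 + P**2 (I(P) = P**2 - 3 = -3 + P**2)
C(V) = -3 + (-16 + V)**2/(-1 + V)**2 (C(V) = -3 + ((-16 + V)/(-1 + V))**2 = -3 + (-16 + V)**2/(-1 + V)**2)
(x(12, 2) + C(-7))**2 = (2 + (-3 + (-16 - 7)**2/(-1 - 7)**2))**2 = (2 + (-3 + (-23)**2/(-8)**2))**2 = (2 + (-3 + (1/64)*529))**2 = (2 + (-3 + 529/64))**2 = (2 + 337/64)**2 = (465/64)**2 = 216225/4096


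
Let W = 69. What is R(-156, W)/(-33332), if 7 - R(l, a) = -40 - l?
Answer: 109/33332 ≈ 0.0032701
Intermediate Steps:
R(l, a) = 47 + l (R(l, a) = 7 - (-40 - l) = 7 + (40 + l) = 47 + l)
R(-156, W)/(-33332) = (47 - 156)/(-33332) = -109*(-1/33332) = 109/33332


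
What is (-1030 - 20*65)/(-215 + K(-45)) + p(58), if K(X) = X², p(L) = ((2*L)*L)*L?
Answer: 70630311/181 ≈ 3.9022e+5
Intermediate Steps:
p(L) = 2*L³ (p(L) = (2*L²)*L = 2*L³)
(-1030 - 20*65)/(-215 + K(-45)) + p(58) = (-1030 - 20*65)/(-215 + (-45)²) + 2*58³ = (-1030 - 1300)/(-215 + 2025) + 2*195112 = -2330/1810 + 390224 = -2330*1/1810 + 390224 = -233/181 + 390224 = 70630311/181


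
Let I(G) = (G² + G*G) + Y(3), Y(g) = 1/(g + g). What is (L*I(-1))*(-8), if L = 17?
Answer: -884/3 ≈ -294.67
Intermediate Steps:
Y(g) = 1/(2*g)
I(G) = ⅙ + 2*G² (I(G) = (G² + G*G) + (½)/3 = (G² + G²) + (½)*(⅓) = 2*G² + ⅙ = ⅙ + 2*G²)
(L*I(-1))*(-8) = (17*(⅙ + 2*(-1)²))*(-8) = (17*(⅙ + 2*1))*(-8) = (17*(⅙ + 2))*(-8) = (17*(13/6))*(-8) = (221/6)*(-8) = -884/3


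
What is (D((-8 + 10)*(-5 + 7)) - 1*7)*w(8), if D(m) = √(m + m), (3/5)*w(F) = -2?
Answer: 70/3 - 20*√2/3 ≈ 13.905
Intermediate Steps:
w(F) = -10/3 (w(F) = (5/3)*(-2) = -10/3)
D(m) = √2*√m (D(m) = √(2*m) = √2*√m)
(D((-8 + 10)*(-5 + 7)) - 1*7)*w(8) = (√2*√((-8 + 10)*(-5 + 7)) - 1*7)*(-10/3) = (√2*√(2*2) - 7)*(-10/3) = (√2*√4 - 7)*(-10/3) = (√2*2 - 7)*(-10/3) = (2*√2 - 7)*(-10/3) = (-7 + 2*√2)*(-10/3) = 70/3 - 20*√2/3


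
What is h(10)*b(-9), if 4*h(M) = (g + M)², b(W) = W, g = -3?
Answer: -441/4 ≈ -110.25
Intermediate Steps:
h(M) = (-3 + M)²/4
h(10)*b(-9) = ((-3 + 10)²/4)*(-9) = ((¼)*7²)*(-9) = ((¼)*49)*(-9) = (49/4)*(-9) = -441/4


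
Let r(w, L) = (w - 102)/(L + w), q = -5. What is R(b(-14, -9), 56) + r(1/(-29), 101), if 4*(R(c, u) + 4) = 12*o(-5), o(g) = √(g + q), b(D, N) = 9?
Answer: -14671/2928 + 3*I*√10 ≈ -5.0106 + 9.4868*I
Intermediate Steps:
o(g) = √(-5 + g) (o(g) = √(g - 5) = √(-5 + g))
R(c, u) = -4 + 3*I*√10 (R(c, u) = -4 + (12*√(-5 - 5))/4 = -4 + (12*√(-10))/4 = -4 + (12*(I*√10))/4 = -4 + (12*I*√10)/4 = -4 + 3*I*√10)
r(w, L) = (-102 + w)/(L + w)
R(b(-14, -9), 56) + r(1/(-29), 101) = (-4 + 3*I*√10) + (-102 + 1/(-29))/(101 + 1/(-29)) = (-4 + 3*I*√10) + (-102 - 1/29)/(101 - 1/29) = (-4 + 3*I*√10) - 2959/29/(2928/29) = (-4 + 3*I*√10) + (29/2928)*(-2959/29) = (-4 + 3*I*√10) - 2959/2928 = -14671/2928 + 3*I*√10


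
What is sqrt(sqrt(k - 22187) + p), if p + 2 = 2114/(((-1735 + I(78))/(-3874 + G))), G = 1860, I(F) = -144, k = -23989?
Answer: sqrt(7992961602 + 14122564*I*sqrt(2886))/1879 ≈ 47.634 + 2.2556*I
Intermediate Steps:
p = 4253838/1879 (p = -2 + 2114/(((-1735 - 144)/(-3874 + 1860))) = -2 + 2114/((-1879/(-2014))) = -2 + 2114/((-1879*(-1/2014))) = -2 + 2114/(1879/2014) = -2 + 2114*(2014/1879) = -2 + 4257596/1879 = 4253838/1879 ≈ 2263.9)
sqrt(sqrt(k - 22187) + p) = sqrt(sqrt(-23989 - 22187) + 4253838/1879) = sqrt(sqrt(-46176) + 4253838/1879) = sqrt(4*I*sqrt(2886) + 4253838/1879) = sqrt(4253838/1879 + 4*I*sqrt(2886))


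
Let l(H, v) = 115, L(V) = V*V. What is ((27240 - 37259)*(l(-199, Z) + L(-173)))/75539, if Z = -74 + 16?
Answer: -301010836/75539 ≈ -3984.8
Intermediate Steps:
Z = -58
L(V) = V**2
((27240 - 37259)*(l(-199, Z) + L(-173)))/75539 = ((27240 - 37259)*(115 + (-173)**2))/75539 = -10019*(115 + 29929)*(1/75539) = -10019*30044*(1/75539) = -301010836*1/75539 = -301010836/75539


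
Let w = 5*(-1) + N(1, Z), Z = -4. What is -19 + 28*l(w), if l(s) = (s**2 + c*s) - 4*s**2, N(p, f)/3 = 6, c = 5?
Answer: -12395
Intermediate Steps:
N(p, f) = 18 (N(p, f) = 3*6 = 18)
w = 13 (w = 5*(-1) + 18 = -5 + 18 = 13)
l(s) = -3*s**2 + 5*s (l(s) = (s**2 + 5*s) - 4*s**2 = -3*s**2 + 5*s)
-19 + 28*l(w) = -19 + 28*(13*(5 - 3*13)) = -19 + 28*(13*(5 - 39)) = -19 + 28*(13*(-34)) = -19 + 28*(-442) = -19 - 12376 = -12395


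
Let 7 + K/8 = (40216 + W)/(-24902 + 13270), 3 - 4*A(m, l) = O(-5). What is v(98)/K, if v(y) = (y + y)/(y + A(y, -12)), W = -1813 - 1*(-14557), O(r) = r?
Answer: -35623/1679800 ≈ -0.021207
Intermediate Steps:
A(m, l) = 2 (A(m, l) = ¾ - ¼*(-5) = ¾ + 5/4 = 2)
W = 12744 (W = -1813 + 14557 = 12744)
v(y) = 2*y/(2 + y) (v(y) = (y + y)/(y + 2) = (2*y)/(2 + y) = 2*y/(2 + y))
K = -67192/727 (K = -56 + 8*((40216 + 12744)/(-24902 + 13270)) = -56 + 8*(52960/(-11632)) = -56 + 8*(52960*(-1/11632)) = -56 + 8*(-3310/727) = -56 - 26480/727 = -67192/727 ≈ -92.424)
v(98)/K = (2*98/(2 + 98))/(-67192/727) = (2*98/100)*(-727/67192) = (2*98*(1/100))*(-727/67192) = (49/25)*(-727/67192) = -35623/1679800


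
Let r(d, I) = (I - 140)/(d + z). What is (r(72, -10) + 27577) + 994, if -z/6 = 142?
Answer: 742851/26 ≈ 28571.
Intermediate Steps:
z = -852 (z = -6*142 = -852)
r(d, I) = (-140 + I)/(-852 + d) (r(d, I) = (I - 140)/(d - 852) = (-140 + I)/(-852 + d))
(r(72, -10) + 27577) + 994 = ((-140 - 10)/(-852 + 72) + 27577) + 994 = (-150/(-780) + 27577) + 994 = (-1/780*(-150) + 27577) + 994 = (5/26 + 27577) + 994 = 717007/26 + 994 = 742851/26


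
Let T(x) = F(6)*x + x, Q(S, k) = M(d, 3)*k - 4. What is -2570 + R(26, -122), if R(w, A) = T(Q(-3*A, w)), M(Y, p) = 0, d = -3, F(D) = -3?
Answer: -2562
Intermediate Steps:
Q(S, k) = -4 (Q(S, k) = 0*k - 4 = 0 - 4 = -4)
T(x) = -2*x (T(x) = -3*x + x = -2*x)
R(w, A) = 8 (R(w, A) = -2*(-4) = 8)
-2570 + R(26, -122) = -2570 + 8 = -2562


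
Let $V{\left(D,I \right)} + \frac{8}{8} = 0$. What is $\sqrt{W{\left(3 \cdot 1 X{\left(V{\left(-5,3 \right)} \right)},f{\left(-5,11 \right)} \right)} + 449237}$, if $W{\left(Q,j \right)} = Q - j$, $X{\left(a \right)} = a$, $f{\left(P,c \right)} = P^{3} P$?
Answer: $\sqrt{448609} \approx 669.78$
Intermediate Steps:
$V{\left(D,I \right)} = -1$ ($V{\left(D,I \right)} = -1 + 0 = -1$)
$f{\left(P,c \right)} = P^{4}$
$\sqrt{W{\left(3 \cdot 1 X{\left(V{\left(-5,3 \right)} \right)},f{\left(-5,11 \right)} \right)} + 449237} = \sqrt{\left(3 \cdot 1 \left(-1\right) - \left(-5\right)^{4}\right) + 449237} = \sqrt{\left(3 \left(-1\right) - 625\right) + 449237} = \sqrt{\left(-3 - 625\right) + 449237} = \sqrt{-628 + 449237} = \sqrt{448609}$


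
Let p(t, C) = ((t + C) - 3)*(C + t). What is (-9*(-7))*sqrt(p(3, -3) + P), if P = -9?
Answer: 189*I ≈ 189.0*I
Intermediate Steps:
p(t, C) = (C + t)*(-3 + C + t) (p(t, C) = ((C + t) - 3)*(C + t) = (-3 + C + t)*(C + t) = (C + t)*(-3 + C + t))
(-9*(-7))*sqrt(p(3, -3) + P) = (-9*(-7))*sqrt(((-3)**2 + 3**2 - 3*(-3) - 3*3 + 2*(-3)*3) - 9) = 63*sqrt((9 + 9 + 9 - 9 - 18) - 9) = 63*sqrt(0 - 9) = 63*sqrt(-9) = 63*(3*I) = 189*I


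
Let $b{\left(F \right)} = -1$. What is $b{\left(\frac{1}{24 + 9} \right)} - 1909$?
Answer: $-1910$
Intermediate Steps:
$b{\left(\frac{1}{24 + 9} \right)} - 1909 = -1 - 1909 = -1910$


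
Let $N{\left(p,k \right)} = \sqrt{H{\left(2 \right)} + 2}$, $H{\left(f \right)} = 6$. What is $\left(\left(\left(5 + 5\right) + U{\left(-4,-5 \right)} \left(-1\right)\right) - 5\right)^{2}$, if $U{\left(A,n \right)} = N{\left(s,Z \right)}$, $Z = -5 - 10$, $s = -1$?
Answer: $33 - 20 \sqrt{2} \approx 4.7157$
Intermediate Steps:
$Z = -15$ ($Z = -5 - 10 = -15$)
$N{\left(p,k \right)} = 2 \sqrt{2}$ ($N{\left(p,k \right)} = \sqrt{6 + 2} = \sqrt{8} = 2 \sqrt{2}$)
$U{\left(A,n \right)} = 2 \sqrt{2}$
$\left(\left(\left(5 + 5\right) + U{\left(-4,-5 \right)} \left(-1\right)\right) - 5\right)^{2} = \left(\left(\left(5 + 5\right) + 2 \sqrt{2} \left(-1\right)\right) - 5\right)^{2} = \left(\left(10 - 2 \sqrt{2}\right) - 5\right)^{2} = \left(5 - 2 \sqrt{2}\right)^{2}$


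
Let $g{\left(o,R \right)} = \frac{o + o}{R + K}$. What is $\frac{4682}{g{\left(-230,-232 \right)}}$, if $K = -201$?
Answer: $\frac{1013653}{230} \approx 4407.2$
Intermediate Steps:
$g{\left(o,R \right)} = \frac{2 o}{-201 + R}$ ($g{\left(o,R \right)} = \frac{o + o}{R - 201} = \frac{2 o}{-201 + R}$)
$\frac{4682}{g{\left(-230,-232 \right)}} = \frac{4682}{2 \left(-230\right) \frac{1}{-201 - 232}} = \frac{4682}{2 \left(-230\right) \frac{1}{-433}} = \frac{4682}{2 \left(-230\right) \left(- \frac{1}{433}\right)} = \frac{4682}{\frac{460}{433}} = 4682 \cdot \frac{433}{460} = \frac{1013653}{230}$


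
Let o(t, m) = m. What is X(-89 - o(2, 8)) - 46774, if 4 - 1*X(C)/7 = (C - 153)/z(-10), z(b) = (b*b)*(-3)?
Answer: -280511/6 ≈ -46752.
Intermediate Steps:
z(b) = -3*b**2 (z(b) = b**2*(-3) = -3*b**2)
X(C) = 2443/100 + 7*C/300 (X(C) = 28 - 7*(C - 153)/((-3*(-10)**2)) = 28 - 7*(-153 + C)/((-3*100)) = 28 - 7*(-153 + C)/(-300) = 28 - 7*(-153 + C)*(-1)/300 = 28 - 7*(51/100 - C/300) = 28 + (-357/100 + 7*C/300) = 2443/100 + 7*C/300)
X(-89 - o(2, 8)) - 46774 = (2443/100 + 7*(-89 - 1*8)/300) - 46774 = (2443/100 + 7*(-89 - 8)/300) - 46774 = (2443/100 + (7/300)*(-97)) - 46774 = (2443/100 - 679/300) - 46774 = 133/6 - 46774 = -280511/6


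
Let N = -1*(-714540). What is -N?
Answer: -714540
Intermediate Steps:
N = 714540
-N = -1*714540 = -714540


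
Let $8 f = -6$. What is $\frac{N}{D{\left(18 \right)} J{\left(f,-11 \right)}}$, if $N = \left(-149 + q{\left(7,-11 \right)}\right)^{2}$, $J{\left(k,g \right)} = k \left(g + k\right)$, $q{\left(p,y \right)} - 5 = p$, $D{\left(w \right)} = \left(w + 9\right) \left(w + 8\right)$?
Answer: $\frac{150152}{49491} \approx 3.0339$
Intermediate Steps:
$f = - \frac{3}{4}$ ($f = \frac{1}{8} \left(-6\right) = - \frac{3}{4} \approx -0.75$)
$D{\left(w \right)} = \left(8 + w\right) \left(9 + w\right)$ ($D{\left(w \right)} = \left(9 + w\right) \left(8 + w\right) = \left(8 + w\right) \left(9 + w\right)$)
$q{\left(p,y \right)} = 5 + p$
$N = 18769$ ($N = \left(-149 + \left(5 + 7\right)\right)^{2} = \left(-149 + 12\right)^{2} = \left(-137\right)^{2} = 18769$)
$\frac{N}{D{\left(18 \right)} J{\left(f,-11 \right)}} = \frac{18769}{\left(72 + 18^{2} + 17 \cdot 18\right) \left(- \frac{3 \left(-11 - \frac{3}{4}\right)}{4}\right)} = \frac{18769}{\left(72 + 324 + 306\right) \left(\left(- \frac{3}{4}\right) \left(- \frac{47}{4}\right)\right)} = \frac{18769}{702 \cdot \frac{141}{16}} = \frac{18769}{\frac{49491}{8}} = 18769 \cdot \frac{8}{49491} = \frac{150152}{49491}$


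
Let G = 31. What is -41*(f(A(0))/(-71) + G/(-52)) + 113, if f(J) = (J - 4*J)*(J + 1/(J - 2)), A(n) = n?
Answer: 7147/52 ≈ 137.44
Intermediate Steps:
f(J) = -3*J*(J + 1/(-2 + J)) (f(J) = (-3*J)*(J + 1/(-2 + J)) = -3*J*(J + 1/(-2 + J)))
-41*(f(A(0))/(-71) + G/(-52)) + 113 = -41*((3*0*(-1 - 1*0² + 2*0)/(-2 + 0))/(-71) + 31/(-52)) + 113 = -41*((3*0*(-1 - 1*0 + 0)/(-2))*(-1/71) + 31*(-1/52)) + 113 = -41*((3*0*(-½)*(-1 + 0 + 0))*(-1/71) - 31/52) + 113 = -41*((3*0*(-½)*(-1))*(-1/71) - 31/52) + 113 = -41*(0*(-1/71) - 31/52) + 113 = -41*(0 - 31/52) + 113 = -41*(-31/52) + 113 = 1271/52 + 113 = 7147/52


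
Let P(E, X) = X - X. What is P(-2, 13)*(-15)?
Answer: 0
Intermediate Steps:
P(E, X) = 0
P(-2, 13)*(-15) = 0*(-15) = 0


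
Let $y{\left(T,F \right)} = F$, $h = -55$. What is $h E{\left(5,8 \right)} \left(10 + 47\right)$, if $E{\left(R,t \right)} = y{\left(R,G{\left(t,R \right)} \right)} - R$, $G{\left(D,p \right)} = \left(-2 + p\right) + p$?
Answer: $-9405$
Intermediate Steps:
$G{\left(D,p \right)} = -2 + 2 p$
$E{\left(R,t \right)} = -2 + R$ ($E{\left(R,t \right)} = \left(-2 + 2 R\right) - R = -2 + R$)
$h E{\left(5,8 \right)} \left(10 + 47\right) = - 55 \left(-2 + 5\right) \left(10 + 47\right) = - 55 \cdot 3 \cdot 57 = \left(-55\right) 171 = -9405$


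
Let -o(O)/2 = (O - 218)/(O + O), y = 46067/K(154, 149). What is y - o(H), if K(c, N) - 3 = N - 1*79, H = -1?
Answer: 62054/73 ≈ 850.05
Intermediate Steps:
K(c, N) = -76 + N (K(c, N) = 3 + (N - 1*79) = 3 + (N - 79) = 3 + (-79 + N) = -76 + N)
y = 46067/73 (y = 46067/(-76 + 149) = 46067/73 ≈ 631.05)
o(O) = -(-218 + O)/O (o(O) = -2*(O - 218)/(O + O) = -2*(-218 + O)/(2*O) = -2*(-218 + O)*1/(2*O) = -(-218 + O)/O)
y - o(H) = 46067/73 - (218 - 1*(-1))/(-1) = 46067/73 - (-1)*(218 + 1) = 46067/73 - (-1)*219 = 46067/73 - 1*(-219) = 46067/73 + 219 = 62054/73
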